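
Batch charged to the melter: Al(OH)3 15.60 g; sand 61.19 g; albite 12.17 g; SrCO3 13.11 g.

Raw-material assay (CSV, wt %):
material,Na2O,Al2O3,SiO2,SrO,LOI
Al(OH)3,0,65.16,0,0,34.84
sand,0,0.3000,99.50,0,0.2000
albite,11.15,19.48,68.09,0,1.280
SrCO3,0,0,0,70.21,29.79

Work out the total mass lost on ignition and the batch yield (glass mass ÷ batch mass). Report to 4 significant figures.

The whole derivation maintains exact precision through the solve; intermediates are printed, with 4-significant-digit rounding, at each printed step. Every reported figure includes exactly one rounding — the derived quantities (ignition loss, yield, totals, glass mass, four oxide percentages) are recomputed starting from the weights on 92.45 g of glass in full precision as they appear in the problem or the answer.
Each material's LOI contribution:
  Al(OH)3: 15.60 × 0.3484 = 5.435 g
  sand: 61.19 × 0.002000 = 0.1224 g
  albite: 12.17 × 0.01280 = 0.1558 g
  SrCO3: 13.11 × 0.2979 = 3.905 g
Total LOI = 9.619 g
Glass = batch − LOI = 102.1 − 9.619 = 92.45 g

LOI loss = 9.619 g; glass = 92.45 g; yield = 90.58%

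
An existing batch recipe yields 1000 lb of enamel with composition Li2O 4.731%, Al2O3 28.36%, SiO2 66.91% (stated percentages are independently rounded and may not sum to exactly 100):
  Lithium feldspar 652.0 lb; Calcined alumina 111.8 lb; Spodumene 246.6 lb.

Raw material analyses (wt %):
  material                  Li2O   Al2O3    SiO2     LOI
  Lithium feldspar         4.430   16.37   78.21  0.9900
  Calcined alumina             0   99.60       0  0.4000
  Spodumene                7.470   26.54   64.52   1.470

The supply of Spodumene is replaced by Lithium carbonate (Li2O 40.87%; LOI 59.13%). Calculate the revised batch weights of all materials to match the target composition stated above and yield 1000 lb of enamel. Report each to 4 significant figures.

Revised batch per 1000 lb enamel:
  Lithium feldspar: 855.5 lb
  Calcined alumina: 144.1 lb
  Lithium carbonate: 23.03 lb
Total batch = 1023 lb; LOI loss = 22.66 lb

In-progress results appear rounded to four significant digits across the worked steps. The whole derivation holds full precision throughout. Every reported number is rounded once only. Derived quantities, which include the three compositions, LOI, the yield, totals, glass mass, are carried in exact precision, as set out in the problem or answer text, starting from the weights per 1000 lb of glass.
Target masses of each oxide per 1000 lb enamel:
  Li2O: 4.731% × 1000 = 47.31 lb
  Al2O3: 28.36% × 1000 = 283.6 lb
  SiO2: 66.91% × 1000 = 669.1 lb
Sums-versus-targets review given the weights on record, relative to the basis at hand (sums match the target masses inside rounding margins):
  Li2O: 855.5·0.04430 + 23.03·0.4087 = 47.31 lb (target 47.31 lb)
  Al2O3: 855.5·0.1637 + 144.1·0.9960 = 283.6 lb (target 283.6 lb)
  SiO2: 855.5·0.7821 = 669.1 lb (target 669.1 lb)
Glass-mass closure: the batch minus its LOI: 1000 lb (the targets, summed, come to 1000 lb; with the basis standing at 1000 lb — deltas are rounding alone).
Batch total: Σ batch = 1023 lb; the LOI term Σ batch·LOI equals 22.66 lb; yield, glass over the total, = 97.78%.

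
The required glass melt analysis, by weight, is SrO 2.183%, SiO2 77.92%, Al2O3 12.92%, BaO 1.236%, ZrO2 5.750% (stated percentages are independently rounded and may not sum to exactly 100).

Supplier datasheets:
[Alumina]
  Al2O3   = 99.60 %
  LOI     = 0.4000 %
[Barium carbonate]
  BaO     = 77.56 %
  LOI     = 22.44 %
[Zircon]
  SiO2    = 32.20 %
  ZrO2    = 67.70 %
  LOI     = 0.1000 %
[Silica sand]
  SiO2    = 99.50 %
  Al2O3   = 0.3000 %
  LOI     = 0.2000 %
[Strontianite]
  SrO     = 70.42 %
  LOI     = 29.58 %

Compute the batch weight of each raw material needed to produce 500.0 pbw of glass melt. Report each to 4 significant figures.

Every computation runs at exact precision from first step to last; working values are shown (rounded to four significant digits) across the worked steps — exactly one rounding goes into every reported figure. The derived quantities are rebuilt in full float precision (ignition loss, totals, glass mass, the five compositions, yield) starting from the weights per 500.0 pbw of glass, exactly as shown in either problem or answer.
Per-oxide target masses for 500.0 pbw glass melt:
  SrO: 2.183% × 500.0 = 10.92 pbw
  SiO2: 77.92% × 500.0 = 389.6 pbw
  Al2O3: 12.92% × 500.0 = 64.60 pbw
  BaO: 1.236% × 500.0 = 6.180 pbw
  ZrO2: 5.750% × 500.0 = 28.75 pbw
Per-oxide balance check per the reported batch figures, versus the basis set out (sum by sum, the targets are met net of answer rounding effects):
  SrO: 15.50·0.7042 = 10.92 pbw (target 10.92 pbw)
  SiO2: 42.47·0.3220 + 377.8·0.9950 = 389.6 pbw (target 389.6 pbw)
  Al2O3: 63.72·0.9960 + 377.8·0.003000 = 64.60 pbw (target 64.60 pbw)
  BaO: 7.968·0.7756 = 6.180 pbw (target 6.180 pbw)
  ZrO2: 42.47·0.6770 = 28.75 pbw (target 28.75 pbw)
Mass balance on the glass: whole batch net of LOI = 500.0 pbw (the targets, summed, come to 500.0 pbw; with the basis standing at 500.0 pbw — differing by rounding only).
Summing the batch: Σ batch = 507.5 pbw; LOI removed, Σ of batch·LOI: 7.426 pbw; glass ÷ batch gives a yield of 98.54%.

Batch per 500.0 pbw glass melt:
  Alumina: 63.72 pbw
  Barium carbonate: 7.968 pbw
  Zircon: 42.47 pbw
  Silica sand: 377.8 pbw
  Strontianite: 15.50 pbw
Total batch = 507.5 pbw; LOI loss = 7.426 pbw; yield = 98.54%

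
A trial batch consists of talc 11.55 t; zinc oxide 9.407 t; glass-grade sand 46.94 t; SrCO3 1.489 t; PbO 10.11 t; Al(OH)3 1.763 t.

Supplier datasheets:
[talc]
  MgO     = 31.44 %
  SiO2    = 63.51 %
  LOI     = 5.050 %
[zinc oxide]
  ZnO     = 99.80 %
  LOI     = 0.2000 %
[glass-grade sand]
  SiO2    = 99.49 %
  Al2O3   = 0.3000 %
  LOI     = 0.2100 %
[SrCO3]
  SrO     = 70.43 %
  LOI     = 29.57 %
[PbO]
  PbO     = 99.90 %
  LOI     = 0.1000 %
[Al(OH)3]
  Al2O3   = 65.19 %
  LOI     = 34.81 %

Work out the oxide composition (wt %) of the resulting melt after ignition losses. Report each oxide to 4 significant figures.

Glass mass = 79.49 t (batch 81.26 − LOI 1.765).
Composition: MgO 4.568%, PbO 12.71%, SiO2 67.97%, Al2O3 1.623%, SrO 1.319%, ZnO 11.81%

All arithmetic runs at exact precision from start to finish. Rounding to 4 significant figures extends to every in-between result as displayed. Every reported result is rounded once only — the derived quantities, which include the yield, six oxide percentages, glass mass, ignition loss, totals, are computed in exact precision, as quoted within the question or the answer, using the weight values per 79.49 t of glass.
What the batch supplies per oxide:
  MgO: 11.55·0.3144 = 3.631 t
  PbO: 10.11·0.9990 = 10.10 t
  SiO2: 11.55·0.6351 + 46.94·0.9949 = 54.04 t
  Al2O3: 46.94·0.003000 + 1.763·0.6519 = 1.290 t
  SrO: 1.489·0.7043 = 1.049 t
  ZnO: 9.407·0.9980 = 9.388 t
LOI: 11.55·0.05050 + 9.407·0.002000 + 46.94·0.002100 + 1.489·0.2957 + 10.11·0.001000 + 1.763·0.3481 = 1.765 t
batch − LOI leaves glass = 81.26 − 1.765 = 79.49 t (= the summed oxide contributions)
wt %: oxide over glass, times 100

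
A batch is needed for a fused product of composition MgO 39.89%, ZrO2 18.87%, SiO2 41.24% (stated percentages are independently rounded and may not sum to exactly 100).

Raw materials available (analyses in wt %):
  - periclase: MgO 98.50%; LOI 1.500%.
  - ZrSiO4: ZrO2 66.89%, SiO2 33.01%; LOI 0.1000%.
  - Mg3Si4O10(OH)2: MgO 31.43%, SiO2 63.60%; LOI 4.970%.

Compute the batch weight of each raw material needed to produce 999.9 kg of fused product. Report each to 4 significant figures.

Batch per 999.9 kg fused product:
  periclase: 244.8 kg
  ZrSiO4: 282.1 kg
  Mg3Si4O10(OH)2: 502.0 kg
Total batch = 1029 kg; LOI loss = 28.90 kg; yield = 97.19%

Values along the way appear (rounded to four significant figures) at each printed step — the whole derivation keeps full float precision in every operation — a single rounding produces every reported figure; derived quantities are computed from the batch weights at 999.9 kg of glass in full float precision (yield, glass mass, LOI, the totals, three oxide percentages), as set out in the problem or the answer.
Per-oxide target masses for 999.9 kg fused product:
  MgO: 39.89% × 999.9 = 398.9 kg
  ZrO2: 18.87% × 999.9 = 188.7 kg
  SiO2: 41.24% × 999.9 = 412.4 kg
Checking each oxide sum on the weights just shown, for the quoted basis mass (target by target, the sums agree once rounding is allowed for):
  MgO: 244.8·0.9850 + 502.0·0.3143 = 398.9 kg (target 398.9 kg)
  ZrO2: 282.1·0.6689 = 188.7 kg (target 188.7 kg)
  SiO2: 282.1·0.3301 + 502.0·0.6360 = 412.4 kg (target 412.4 kg)
The glass-mass cross-check: batch total minus LOI = 1000 kg (oxide target masses add up to 999.9 kg; against the stated basis, 999.9 kg — rounding explains the deltas).
Whole-batch sum: Σ batch = 1029 kg; Σ batch·LOI gives LOI loss = 28.90 kg; yield = glass ÷ total batch = 97.19%.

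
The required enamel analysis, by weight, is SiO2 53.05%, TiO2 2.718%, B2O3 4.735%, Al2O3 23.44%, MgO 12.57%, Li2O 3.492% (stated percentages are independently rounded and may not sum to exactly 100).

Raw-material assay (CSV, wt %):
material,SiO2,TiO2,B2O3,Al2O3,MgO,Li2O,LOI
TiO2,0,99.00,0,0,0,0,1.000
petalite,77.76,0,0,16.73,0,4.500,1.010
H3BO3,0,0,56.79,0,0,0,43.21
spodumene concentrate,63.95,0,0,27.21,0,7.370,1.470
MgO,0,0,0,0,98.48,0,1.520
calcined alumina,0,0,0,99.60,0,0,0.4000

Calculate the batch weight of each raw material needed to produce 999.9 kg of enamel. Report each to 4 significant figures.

Batch per 999.9 kg enamel:
  TiO2: 27.45 kg
  petalite: 587.6 kg
  H3BO3: 83.37 kg
  spodumene concentrate: 115.0 kg
  MgO: 127.6 kg
  calcined alumina: 105.2 kg
Total batch = 1046 kg; LOI loss = 46.28 kg; yield = 95.58%

Mid-chain values appear rounded to four significant digits. Full float precision is kept in all steps; a single rounding yields every reported number. All derived quantities are re-derived at full precision (six oxide percentages, the yield, totals, LOI, net glass mass) using the weight values at 999.9 kg of glass, exactly as shown in the question or the answer.
The oxide mass targets at 999.9 kg enamel:
  SiO2: 53.05% × 999.9 = 530.4 kg
  TiO2: 2.718% × 999.9 = 27.18 kg
  B2O3: 4.735% × 999.9 = 47.35 kg
  Al2O3: 23.44% × 999.9 = 234.4 kg
  MgO: 12.57% × 999.9 = 125.7 kg
  Li2O: 3.492% × 999.9 = 34.92 kg
Balance tally, oxide-wise, applying the batch weights above, for the quoted basis mass (every target is met by its sum exact up to rounding of places):
  SiO2: 587.6·0.7776 + 115.0·0.6395 = 530.5 kg (target 530.4 kg)
  TiO2: 27.45·0.9900 = 27.18 kg (target 27.18 kg)
  B2O3: 83.37·0.5679 = 47.35 kg (target 47.35 kg)
  Al2O3: 587.6·0.1673 + 115.0·0.2721 + 105.2·0.9960 = 234.4 kg (target 234.4 kg)
  MgO: 127.6·0.9848 = 125.7 kg (target 125.7 kg)
  Li2O: 587.6·0.04500 + 115.0·0.07370 = 34.92 kg (target 34.92 kg)
Mass balance on the glass: whole batch net of LOI = 999.9 kg (the targets, summed, come to 999.9 kg; basis as stated: 999.9 kg — any gap is answer rounding).
Total batch = Σ batch = 1046 kg; loss to ignition Σ batch·LOI = 46.28 kg; yield, glass over the total, = 95.58%.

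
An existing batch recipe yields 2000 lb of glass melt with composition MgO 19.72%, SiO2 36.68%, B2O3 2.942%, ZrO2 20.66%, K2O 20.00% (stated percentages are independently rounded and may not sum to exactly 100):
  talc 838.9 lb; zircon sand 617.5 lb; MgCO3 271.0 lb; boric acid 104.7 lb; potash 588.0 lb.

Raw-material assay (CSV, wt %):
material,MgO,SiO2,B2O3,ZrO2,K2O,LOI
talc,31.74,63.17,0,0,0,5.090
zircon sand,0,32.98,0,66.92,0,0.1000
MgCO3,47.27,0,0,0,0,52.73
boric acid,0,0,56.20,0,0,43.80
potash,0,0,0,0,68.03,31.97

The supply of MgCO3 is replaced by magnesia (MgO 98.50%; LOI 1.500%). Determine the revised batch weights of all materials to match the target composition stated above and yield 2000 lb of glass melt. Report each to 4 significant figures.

Revised batch per 2000 lb glass melt:
  talc: 838.9 lb
  zircon sand: 617.5 lb
  magnesia: 130.1 lb
  boric acid: 104.7 lb
  potash: 588.0 lb
Total batch = 2279 lb; LOI loss = 279.1 lb

Each numeric step runs at full float precision through the solve. Mid-chain values are printed rounded off to 4 significant figures between the steps; a single rounding yields every reported number; the derived quantities are rebuilt in full float precision (yield, totals, glass mass, five oxide percentages, LOI) using the weight values per 2000 lb of glass, exactly as printed in either problem or answer.
Per-oxide target masses for 2000 lb glass melt:
  MgO: 19.72% × 2000 = 394.4 lb
  SiO2: 36.68% × 2000 = 733.6 lb
  B2O3: 2.942% × 2000 = 58.84 lb
  ZrO2: 20.66% × 2000 = 413.2 lb
  K2O: 20.00% × 2000 = 400.0 lb
Verifying the oxide balance using the reported weights, at the basis given (delivered sums recover each target up to rounding of the answer):
  MgO: 838.9·0.3174 + 130.1·0.9850 = 394.4 lb (target 394.4 lb)
  SiO2: 838.9·0.6317 + 617.5·0.3298 = 733.6 lb (target 733.6 lb)
  B2O3: 104.7·0.5620 = 58.84 lb (target 58.84 lb)
  ZrO2: 617.5·0.6692 = 413.2 lb (target 413.2 lb)
  K2O: 588.0·0.6803 = 400.0 lb (target 400.0 lb)
Mass balance on the glass: total charge less LOI = 2000 lb (summing oxide targets gives 2000 lb; versus the stated basis of 2000 lb — gaps are rounding artifacts).
Batch total: Σ batch = 2279 lb; LOI removed, Σ of batch·LOI: 279.1 lb; yield, glass over the total, = 87.75%.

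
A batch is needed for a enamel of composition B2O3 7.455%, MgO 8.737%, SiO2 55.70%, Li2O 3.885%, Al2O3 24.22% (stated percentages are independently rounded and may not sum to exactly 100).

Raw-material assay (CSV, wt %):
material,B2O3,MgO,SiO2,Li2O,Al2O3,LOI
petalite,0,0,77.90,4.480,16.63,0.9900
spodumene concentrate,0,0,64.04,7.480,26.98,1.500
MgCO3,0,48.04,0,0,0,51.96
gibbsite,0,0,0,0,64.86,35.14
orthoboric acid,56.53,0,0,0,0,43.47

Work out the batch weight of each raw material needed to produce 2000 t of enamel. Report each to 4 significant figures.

Batch per 2000 t enamel:
  petalite: 1135 t
  spodumene concentrate: 359.1 t
  MgCO3: 363.7 t
  gibbsite: 306.5 t
  orthoboric acid: 263.8 t
Total batch = 2428 t; LOI loss = 428.0 t; yield = 82.37%

Values along the way appear (rounded to 4 significant figures) between the steps. The working math maintains exact precision all the way through — every reported value is rounded exactly once. Derived quantities are rebuilt in full float precision (totals, LOI, five oxide percentages, net glass mass, the yield) from the weighed amounts per 2000 t of glass as set out in either problem or answer.
Oxide-by-oxide targets in 2000 t enamel:
  B2O3: 7.455% × 2000 = 149.1 t
  MgO: 8.737% × 2000 = 174.7 t
  SiO2: 55.70% × 2000 = 1114 t
  Li2O: 3.885% × 2000 = 77.70 t
  Al2O3: 24.22% × 2000 = 484.4 t
Mass-balance tally per oxide per the reported batch figures, versus the basis set out (every target is met by its sum given rounding of the digits):
  B2O3: 263.8·0.5653 = 149.1 t (target 149.1 t)
  MgO: 363.7·0.4804 = 174.7 t (target 174.7 t)
  SiO2: 1135·0.7790 + 359.1·0.6404 = 1114 t (target 1114 t)
  Li2O: 1135·0.04480 + 359.1·0.07480 = 77.71 t (target 77.70 t)
  Al2O3: 1135·0.1663 + 359.1·0.2698 + 306.5·0.6486 = 484.4 t (target 484.4 t)
Glass mass check: the batch minus its LOI: 2000 t (targets for the oxides total 2000 t; the stated basis being 2000 t — deltas are rounding alone).
Summing the batch: Σ batch = 2428 t; the LOI term Σ batch·LOI equals 428.0 t; as yield: glass ÷ batch → 82.37%.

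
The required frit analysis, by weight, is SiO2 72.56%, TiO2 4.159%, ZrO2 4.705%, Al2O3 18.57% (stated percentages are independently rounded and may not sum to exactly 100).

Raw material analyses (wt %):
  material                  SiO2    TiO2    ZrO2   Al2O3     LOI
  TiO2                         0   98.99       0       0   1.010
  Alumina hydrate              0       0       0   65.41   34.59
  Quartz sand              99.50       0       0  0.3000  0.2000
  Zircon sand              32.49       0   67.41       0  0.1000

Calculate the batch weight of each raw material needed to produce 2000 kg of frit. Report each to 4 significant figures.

Batch per 2000 kg frit:
  TiO2: 84.03 kg
  Alumina hydrate: 561.3 kg
  Quartz sand: 1413 kg
  Zircon sand: 139.6 kg
Total batch = 2198 kg; LOI loss = 198.0 kg; yield = 90.99%

All arithmetic keeps full float precision throughout — mid-chain values appear (rounded to four significant digits) within the worked lines; each reported figure includes exactly one rounding. Derived quantities (four oxide percentages, net glass mass, LOI, yield, totals) are recomputed at exact precision starting from the weights for 2000 kg of glass, as written in problem or answer.
Per-oxide target masses for 2000 kg frit:
  SiO2: 72.56% × 2000 = 1451 kg
  TiO2: 4.159% × 2000 = 83.18 kg
  ZrO2: 4.705% × 2000 = 94.10 kg
  Al2O3: 18.57% × 2000 = 371.4 kg
Balance tally, oxide-wise, given the weights on record, per the basis as stated (sums match the target masses inside rounding margins):
  SiO2: 1413·0.9950 + 139.6·0.3249 = 1451 kg (target 1451 kg)
  TiO2: 84.03·0.9899 = 83.18 kg (target 83.18 kg)
  ZrO2: 139.6·0.6741 = 94.10 kg (target 94.10 kg)
  Al2O3: 561.3·0.6541 + 1413·0.003000 = 371.4 kg (target 371.4 kg)
Glass-mass sanity pass: total batch − LOI = 2000 kg (summing oxide targets gives 2000 kg; stated basis 2000 kg — any gap is answer rounding).
Batch total: Σ batch = 2198 kg; the LOI term Σ batch·LOI equals 198.0 kg; as yield: glass ÷ batch → 90.99%.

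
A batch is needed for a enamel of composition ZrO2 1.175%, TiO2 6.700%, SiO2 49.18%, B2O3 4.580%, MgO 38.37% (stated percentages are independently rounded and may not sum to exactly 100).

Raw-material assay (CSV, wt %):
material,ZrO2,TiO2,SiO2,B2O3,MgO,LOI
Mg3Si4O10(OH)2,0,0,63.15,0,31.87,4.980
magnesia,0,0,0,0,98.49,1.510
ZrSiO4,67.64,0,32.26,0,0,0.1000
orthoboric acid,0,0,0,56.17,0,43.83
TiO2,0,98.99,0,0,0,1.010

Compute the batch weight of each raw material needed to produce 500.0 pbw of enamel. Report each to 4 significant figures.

Values along the way appear, with 4-significant-digit rounding, between the steps — every computation runs at full float precision from start to finish — every reported figure is rounded only once. Derived quantities, which include ignition loss, the totals, the five compositions, yield, net glass mass, are recomputed at exact precision, as written in problem or answer, from the batch weights per 500.0 pbw of glass.
Target oxide masses per 500.0 pbw enamel:
  ZrO2: 1.175% × 500.0 = 5.875 pbw
  TiO2: 6.700% × 500.0 = 33.50 pbw
  SiO2: 49.18% × 500.0 = 245.9 pbw
  B2O3: 4.580% × 500.0 = 22.90 pbw
  MgO: 38.37% × 500.0 = 191.8 pbw
Verifying the oxide balance with the batch weights as given, per the basis as stated (target by target, the sums agree net of answer rounding effects):
  ZrO2: 8.686·0.6764 = 5.875 pbw (target 5.875 pbw)
  TiO2: 33.84·0.9899 = 33.50 pbw (target 33.50 pbw)
  SiO2: 385.0·0.6315 + 8.686·0.3226 = 245.9 pbw (target 245.9 pbw)
  B2O3: 40.77·0.5617 = 22.90 pbw (target 22.90 pbw)
  MgO: 385.0·0.3187 + 70.23·0.9849 = 191.9 pbw (target 191.8 pbw)
Glass mass check: Σ batch − LOI loss = 500.1 pbw (oxide target masses add up to 500.0 pbw; versus the stated basis of 500.0 pbw — rounding explains the deltas).
Batch total: Σ batch = 538.5 pbw; ignition loss, Σ(batch × LOI) = 38.45 pbw; yield = glass ÷ total batch = 92.86%.

Batch per 500.0 pbw enamel:
  Mg3Si4O10(OH)2: 385.0 pbw
  magnesia: 70.23 pbw
  ZrSiO4: 8.686 pbw
  orthoboric acid: 40.77 pbw
  TiO2: 33.84 pbw
Total batch = 538.5 pbw; LOI loss = 38.45 pbw; yield = 92.86%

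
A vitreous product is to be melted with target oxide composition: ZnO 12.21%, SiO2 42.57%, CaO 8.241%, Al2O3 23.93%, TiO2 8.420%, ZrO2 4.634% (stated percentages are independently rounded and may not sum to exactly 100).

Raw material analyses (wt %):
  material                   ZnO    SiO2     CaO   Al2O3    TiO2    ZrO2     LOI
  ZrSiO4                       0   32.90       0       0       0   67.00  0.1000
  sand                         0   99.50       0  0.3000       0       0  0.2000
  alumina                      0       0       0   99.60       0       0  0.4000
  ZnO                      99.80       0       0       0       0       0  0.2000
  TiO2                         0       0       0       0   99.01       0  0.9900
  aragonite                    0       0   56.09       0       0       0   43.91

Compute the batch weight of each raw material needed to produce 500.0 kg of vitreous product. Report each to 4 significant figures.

All internal work maintains full float precision at each step; the intermediate values appear rounded off to 4 significant figures on the page; every reported figure receives exactly one rounding; the derived quantities (yield, net glass mass, ignition loss, six oxide percentages, totals) are recomputed using the weight values per 500.0 kg of glass at full float precision as given in question or answer.
Target masses of each oxide per 500.0 kg vitreous product:
  ZnO: 12.21% × 500.0 = 61.05 kg
  SiO2: 42.57% × 500.0 = 212.8 kg
  CaO: 8.241% × 500.0 = 41.20 kg
  Al2O3: 23.93% × 500.0 = 119.6 kg
  TiO2: 8.420% × 500.0 = 42.10 kg
  ZrO2: 4.634% × 500.0 = 23.17 kg
Checking each oxide sum per the reported batch figures, per the basis as stated (sums match the target masses within answer rounding):
  ZnO: 61.17·0.9980 = 61.05 kg (target 61.05 kg)
  SiO2: 34.58·0.3290 + 202.5·0.9950 = 212.9 kg (target 212.8 kg)
  CaO: 73.46·0.5609 = 41.20 kg (target 41.20 kg)
  Al2O3: 202.5·0.003000 + 119.5·0.9960 = 119.6 kg (target 119.6 kg)
  TiO2: 42.52·0.9901 = 42.10 kg (target 42.10 kg)
  ZrO2: 34.58·0.6700 = 23.17 kg (target 23.17 kg)
Glass-mass sanity pass: total batch − LOI = 500.0 kg (the Σ of target masses is 500.0 kg; the stated basis being 500.0 kg — rounding explains the deltas).
Batch grand total — Σ batch = 533.7 kg; ignition loss, Σ(batch × LOI) = 33.72 kg; yield = glass ÷ total batch = 93.68%.

Batch per 500.0 kg vitreous product:
  ZrSiO4: 34.58 kg
  sand: 202.5 kg
  alumina: 119.5 kg
  ZnO: 61.17 kg
  TiO2: 42.52 kg
  aragonite: 73.46 kg
Total batch = 533.7 kg; LOI loss = 33.72 kg; yield = 93.68%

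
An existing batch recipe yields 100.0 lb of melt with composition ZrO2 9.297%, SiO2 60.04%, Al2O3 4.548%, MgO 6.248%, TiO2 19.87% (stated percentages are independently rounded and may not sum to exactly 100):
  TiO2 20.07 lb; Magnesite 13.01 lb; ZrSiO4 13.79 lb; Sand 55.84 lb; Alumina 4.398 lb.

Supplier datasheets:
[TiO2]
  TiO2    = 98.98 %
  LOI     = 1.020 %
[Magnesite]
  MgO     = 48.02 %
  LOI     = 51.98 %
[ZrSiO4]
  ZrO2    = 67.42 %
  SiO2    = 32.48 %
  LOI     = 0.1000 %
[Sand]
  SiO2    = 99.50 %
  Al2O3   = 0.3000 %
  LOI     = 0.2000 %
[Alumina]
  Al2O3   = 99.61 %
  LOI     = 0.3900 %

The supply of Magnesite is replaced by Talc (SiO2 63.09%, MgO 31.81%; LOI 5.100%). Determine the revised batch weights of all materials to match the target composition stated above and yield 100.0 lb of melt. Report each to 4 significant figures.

Mid-chain values are displayed rounded off to 4 significant digits on the page. Every computation keeps exact precision from start to finish. Every reported figure carries a single rounding; the derived quantities (net glass mass, LOI, five oxide percentages, totals, yield) are recomputed in full float precision from the weighed amounts on 100.0 lb of glass, as given in either problem or answer.
Per-oxide target masses for 100.0 lb melt:
  ZrO2: 9.297% × 100.0 = 9.297 lb
  SiO2: 60.04% × 100.0 = 60.04 lb
  Al2O3: 4.548% × 100.0 = 4.548 lb
  MgO: 6.248% × 100.0 = 6.248 lb
  TiO2: 19.87% × 100.0 = 19.87 lb
Mass-balance tally per oxide per the reported batch figures, versus the basis set out (each sum matches its target mass modulo rounding of the values):
  ZrO2: 13.79·0.6742 = 9.297 lb (target 9.297 lb)
  SiO2: 19.64·0.6309 + 13.79·0.3248 + 43.39·0.9950 = 60.04 lb (target 60.04 lb)
  Al2O3: 43.39·0.003000 + 4.435·0.9961 = 4.548 lb (target 4.548 lb)
  MgO: 19.64·0.3181 = 6.247 lb (target 6.248 lb)
  TiO2: 20.07·0.9898 = 19.87 lb (target 19.87 lb)
Auditing the glass mass value: batch Σ − ignition loss = 100.0 lb (per-oxide target masses sum to 100.0 lb; the stated basis being 100.0 lb — rounding explains the deltas).
Whole-batch sum: Σ batch = 101.3 lb; Σ batch·LOI gives LOI loss = 1.324 lb; yield = glass ÷ total batch = 98.69%.

Revised batch per 100.0 lb melt:
  TiO2: 20.07 lb
  Talc: 19.64 lb
  ZrSiO4: 13.79 lb
  Sand: 43.39 lb
  Alumina: 4.435 lb
Total batch = 101.3 lb; LOI loss = 1.324 lb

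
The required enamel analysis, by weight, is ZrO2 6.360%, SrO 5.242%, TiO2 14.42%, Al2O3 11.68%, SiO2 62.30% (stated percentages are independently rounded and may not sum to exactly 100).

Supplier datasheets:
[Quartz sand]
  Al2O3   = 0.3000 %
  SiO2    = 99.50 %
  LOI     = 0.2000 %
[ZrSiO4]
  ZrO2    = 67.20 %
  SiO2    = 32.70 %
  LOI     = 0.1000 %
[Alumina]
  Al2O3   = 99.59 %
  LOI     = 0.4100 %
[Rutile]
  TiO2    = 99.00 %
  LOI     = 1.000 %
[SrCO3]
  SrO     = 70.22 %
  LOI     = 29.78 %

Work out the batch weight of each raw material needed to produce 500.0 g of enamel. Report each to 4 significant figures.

Full precision is held from start to finish. Mid-chain values are shown rounded to 4 significant figures on the page — every reported result carries a single rounding — all derived quantities (the five compositions, LOI, the totals, net glass mass, yield) are rebuilt in exact precision starting from the weights on 500.0 g of glass precisely as stated by the question or the answer.
Oxide mass targets, per 500.0 g enamel:
  ZrO2: 6.360% × 500.0 = 31.80 g
  SrO: 5.242% × 500.0 = 26.21 g
  TiO2: 14.42% × 500.0 = 72.10 g
  Al2O3: 11.68% × 500.0 = 58.40 g
  SiO2: 62.30% × 500.0 = 311.5 g
Checking each oxide sum on the weights just shown, for the quoted basis mass (target by target, the sums agree exact up to rounding of places):
  ZrO2: 47.32·0.6720 = 31.80 g (target 31.80 g)
  SrO: 37.33·0.7022 = 26.21 g (target 26.21 g)
  TiO2: 72.83·0.9900 = 72.10 g (target 72.10 g)
  Al2O3: 297.5·0.003000 + 57.74·0.9959 = 58.40 g (target 58.40 g)
  SiO2: 297.5·0.9950 + 47.32·0.3270 = 311.5 g (target 311.5 g)
Glass-mass sanity pass: net batch after ignition = 500.0 g (per-oxide target masses sum to 500.0 g; basis as stated: 500.0 g — a pure rounding effect).
Batch grand total — Σ batch = 512.7 g; Σ batch·LOI gives LOI loss = 12.72 g; glass ÷ batch gives a yield of 97.52%.

Batch per 500.0 g enamel:
  Quartz sand: 297.5 g
  ZrSiO4: 47.32 g
  Alumina: 57.74 g
  Rutile: 72.83 g
  SrCO3: 37.33 g
Total batch = 512.7 g; LOI loss = 12.72 g; yield = 97.52%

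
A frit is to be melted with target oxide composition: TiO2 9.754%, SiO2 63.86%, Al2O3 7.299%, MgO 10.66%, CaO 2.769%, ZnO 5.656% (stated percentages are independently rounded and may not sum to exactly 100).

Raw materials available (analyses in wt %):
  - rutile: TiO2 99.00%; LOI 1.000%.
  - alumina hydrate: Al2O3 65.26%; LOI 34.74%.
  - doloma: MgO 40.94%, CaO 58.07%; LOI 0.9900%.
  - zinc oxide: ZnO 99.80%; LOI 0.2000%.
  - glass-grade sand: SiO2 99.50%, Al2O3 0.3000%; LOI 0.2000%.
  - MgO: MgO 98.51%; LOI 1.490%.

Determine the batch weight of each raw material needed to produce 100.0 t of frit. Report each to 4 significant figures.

The working math maintains exact precision in all steps. In-progress results are shown, rounded to 4 significant digits, alongside each step — a single rounding produces each reported result. Derived quantities (six oxide percentages, the yield, net glass mass, ignition loss, the totals) are carried using the weight values on 100.0 t of glass at full precision, exactly as shown in problem or answer.
Target oxide masses per 100.0 t frit:
  TiO2: 9.754% × 100.0 = 9.754 t
  SiO2: 63.86% × 100.0 = 63.86 t
  Al2O3: 7.299% × 100.0 = 7.299 t
  MgO: 10.66% × 100.0 = 10.66 t
  CaO: 2.769% × 100.0 = 2.769 t
  ZnO: 5.656% × 100.0 = 5.656 t
Per-oxide balance check applying the batch weights above, at the basis given (oxide sums agree with the targets up to rounding of the answer):
  TiO2: 9.853·0.9900 = 9.754 t (target 9.754 t)
  SiO2: 64.18·0.9950 = 63.86 t (target 63.86 t)
  Al2O3: 10.89·0.6526 + 64.18·0.003000 = 7.299 t (target 7.299 t)
  MgO: 4.768·0.4094 + 8.840·0.9851 = 10.66 t (target 10.66 t)
  CaO: 4.768·0.5807 = 2.769 t (target 2.769 t)
  ZnO: 5.667·0.9980 = 5.656 t (target 5.656 t)
Consistency of the glass mass: total batch − LOI = 100.0 t (per-oxide target masses sum to 100.0 t; with the basis standing at 100.0 t — rounding explains the deltas).
Batch total: Σ batch = 104.2 t; LOI loss = Σ batch·LOI = 4.200 t; yield: glass divided by total = 95.97%.

Batch per 100.0 t frit:
  rutile: 9.853 t
  alumina hydrate: 10.89 t
  doloma: 4.768 t
  zinc oxide: 5.667 t
  glass-grade sand: 64.18 t
  MgO: 8.840 t
Total batch = 104.2 t; LOI loss = 4.200 t; yield = 95.97%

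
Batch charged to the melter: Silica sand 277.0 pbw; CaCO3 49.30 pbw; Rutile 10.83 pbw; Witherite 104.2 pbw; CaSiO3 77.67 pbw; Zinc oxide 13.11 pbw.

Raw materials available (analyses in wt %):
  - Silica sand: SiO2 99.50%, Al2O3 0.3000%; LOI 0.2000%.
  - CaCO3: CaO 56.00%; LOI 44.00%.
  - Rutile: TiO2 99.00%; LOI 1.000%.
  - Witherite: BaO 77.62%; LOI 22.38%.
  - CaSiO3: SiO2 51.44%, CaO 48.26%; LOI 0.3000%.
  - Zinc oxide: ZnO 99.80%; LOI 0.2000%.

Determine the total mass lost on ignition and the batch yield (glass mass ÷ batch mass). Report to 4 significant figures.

LOI loss = 45.93 pbw; glass = 486.2 pbw; yield = 91.37%

Every computation runs at full precision from start to finish; in-progress results are displayed rounded off to 4 significant digits when written out — a single rounding produces each reported value — derived quantities are recomputed starting from the weights per 486.2 pbw of glass at full precision (glass mass, ignition loss, the six compositions, the yield, totals) as given in either problem or answer.
Each material's LOI contribution:
  Silica sand: 277.0 × 0.002000 = 0.5540 pbw
  CaCO3: 49.30 × 0.4400 = 21.69 pbw
  Rutile: 10.83 × 0.01000 = 0.1083 pbw
  Witherite: 104.2 × 0.2238 = 23.32 pbw
  CaSiO3: 77.67 × 0.003000 = 0.2330 pbw
  Zinc oxide: 13.11 × 0.002000 = 0.02622 pbw
Total LOI = 45.93 pbw
Glass = batch − LOI = 532.1 − 45.93 = 486.2 pbw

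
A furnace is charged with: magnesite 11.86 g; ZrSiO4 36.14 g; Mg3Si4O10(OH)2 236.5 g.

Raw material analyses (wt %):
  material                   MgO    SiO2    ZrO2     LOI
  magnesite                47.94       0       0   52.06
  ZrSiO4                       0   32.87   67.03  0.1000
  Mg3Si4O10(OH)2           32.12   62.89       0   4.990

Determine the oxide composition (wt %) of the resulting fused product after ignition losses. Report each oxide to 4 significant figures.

Glass mass = 266.5 g (batch 284.5 − LOI 18.01).
Composition: MgO 30.64%, SiO2 60.27%, ZrO2 9.090%

Each numeric step keeps full float precision throughout. Mid-chain values are displayed with 4-significant-digit rounding in the printout. Each reported value carries a single rounding; the derived quantities, which include LOI, glass mass, the yield, totals, three oxide percentages, are carried at full float precision, exactly as printed in the problem or answer text, starting from the weights for 266.5 g of glass.
Oxide-by-oxide delivered mass:
  MgO: 11.86·0.4794 + 236.5·0.3212 = 81.65 g
  SiO2: 36.14·0.3287 + 236.5·0.6289 = 160.6 g
  ZrO2: 36.14·0.6703 = 24.22 g
LOI: 11.86·0.5206 + 36.14·0.001000 + 236.5·0.04990 = 18.01 g
batch − LOI leaves glass = 284.5 − 18.01 = 266.5 g (= the summed oxide contributions)
oxide / glass × 100 gives the wt %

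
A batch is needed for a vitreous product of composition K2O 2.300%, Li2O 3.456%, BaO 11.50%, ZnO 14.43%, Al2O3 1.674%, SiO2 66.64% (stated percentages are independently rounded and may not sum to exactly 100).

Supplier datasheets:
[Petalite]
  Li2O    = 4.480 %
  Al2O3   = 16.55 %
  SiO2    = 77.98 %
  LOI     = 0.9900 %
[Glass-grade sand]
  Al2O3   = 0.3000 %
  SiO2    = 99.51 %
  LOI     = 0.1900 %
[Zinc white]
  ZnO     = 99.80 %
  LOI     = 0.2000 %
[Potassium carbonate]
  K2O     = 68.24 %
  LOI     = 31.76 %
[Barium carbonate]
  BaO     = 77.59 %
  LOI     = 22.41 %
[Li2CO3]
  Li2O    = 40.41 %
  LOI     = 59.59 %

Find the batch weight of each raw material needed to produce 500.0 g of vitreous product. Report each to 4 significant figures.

Batch per 500.0 g vitreous product:
  Petalite: 45.15 g
  Glass-grade sand: 299.5 g
  Zinc white: 72.29 g
  Potassium carbonate: 16.85 g
  Barium carbonate: 74.11 g
  Li2CO3: 37.76 g
Total batch = 545.7 g; LOI loss = 45.62 g; yield = 91.64%

The intermediate values are shown rounded off to 4 significant figures as written — the whole derivation maintains full float precision from first step to last — a single rounding finalizes each reported figure. All derived quantities (the six compositions, totals, net glass mass, LOI, yield) are computed at exact precision using the weight values for 500.0 g of glass as set out in problem or answer.
Oxide mass targets, per 500.0 g vitreous product:
  K2O: 2.300% × 500.0 = 11.50 g
  Li2O: 3.456% × 500.0 = 17.28 g
  BaO: 11.50% × 500.0 = 57.50 g
  ZnO: 14.43% × 500.0 = 72.15 g
  Al2O3: 1.674% × 500.0 = 8.370 g
  SiO2: 66.64% × 500.0 = 333.2 g
Oxide-by-oxide audit applying the batch weights above, against the basis in use (sum by sum, the targets are met modulo rounding of the values):
  K2O: 16.85·0.6824 = 11.50 g (target 11.50 g)
  Li2O: 45.15·0.04480 + 37.76·0.4041 = 17.28 g (target 17.28 g)
  BaO: 74.11·0.7759 = 57.50 g (target 57.50 g)
  ZnO: 72.29·0.9980 = 72.15 g (target 72.15 g)
  Al2O3: 45.15·0.1655 + 299.5·0.003000 = 8.371 g (target 8.370 g)
  SiO2: 45.15·0.7798 + 299.5·0.9951 = 333.2 g (target 333.2 g)
Auditing the glass mass value: total charge less LOI = 500.0 g (targets for the oxides total 500.0 g; against the stated basis, 500.0 g — gaps are rounding artifacts).
Batch total: Σ batch = 545.7 g; LOI removed, Σ of batch·LOI: 45.62 g; as yield: glass ÷ batch → 91.64%.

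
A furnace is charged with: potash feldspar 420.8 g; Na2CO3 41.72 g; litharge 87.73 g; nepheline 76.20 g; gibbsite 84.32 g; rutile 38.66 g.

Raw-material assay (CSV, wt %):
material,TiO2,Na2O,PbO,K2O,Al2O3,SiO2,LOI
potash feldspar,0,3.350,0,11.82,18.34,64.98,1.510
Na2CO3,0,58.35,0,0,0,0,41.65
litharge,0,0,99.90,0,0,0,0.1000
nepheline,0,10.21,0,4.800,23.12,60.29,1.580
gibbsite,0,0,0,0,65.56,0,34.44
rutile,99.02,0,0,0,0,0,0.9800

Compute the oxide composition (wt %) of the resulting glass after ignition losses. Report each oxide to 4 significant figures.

Working values appear rounded off to 4 significant digits alongside each step; every computation carries full precision at each step. Every reported figure takes just one rounding. The derived quantities (the six compositions, yield, LOI, glass mass, the totals) are rebuilt from the weighed amounts at 695.0 g of glass in full float precision as given in either problem or answer.
Oxide-by-oxide delivered mass:
  TiO2: 38.66·0.9902 = 38.28 g
  Na2O: 420.8·0.03350 + 41.72·0.5835 + 76.20·0.1021 = 46.22 g
  PbO: 87.73·0.9990 = 87.64 g
  K2O: 420.8·0.1182 + 76.20·0.04800 = 53.40 g
  Al2O3: 420.8·0.1834 + 76.20·0.2312 + 84.32·0.6556 = 150.1 g
  SiO2: 420.8·0.6498 + 76.20·0.6029 = 319.4 g
LOI: 420.8·0.01510 + 41.72·0.4165 + 87.73·0.001000 + 76.20·0.01580 + 84.32·0.3444 + 38.66·0.009800 = 54.44 g
Net of LOI, the glass mass = 749.4 − 54.44 = 695.0 g (consistent with Σ oxide mass)
each wt % is 100 × oxide ÷ glass

Glass mass = 695.0 g (batch 749.4 − LOI 54.44).
Composition: TiO2 5.508%, Na2O 6.651%, PbO 12.61%, K2O 7.683%, Al2O3 21.59%, SiO2 45.95%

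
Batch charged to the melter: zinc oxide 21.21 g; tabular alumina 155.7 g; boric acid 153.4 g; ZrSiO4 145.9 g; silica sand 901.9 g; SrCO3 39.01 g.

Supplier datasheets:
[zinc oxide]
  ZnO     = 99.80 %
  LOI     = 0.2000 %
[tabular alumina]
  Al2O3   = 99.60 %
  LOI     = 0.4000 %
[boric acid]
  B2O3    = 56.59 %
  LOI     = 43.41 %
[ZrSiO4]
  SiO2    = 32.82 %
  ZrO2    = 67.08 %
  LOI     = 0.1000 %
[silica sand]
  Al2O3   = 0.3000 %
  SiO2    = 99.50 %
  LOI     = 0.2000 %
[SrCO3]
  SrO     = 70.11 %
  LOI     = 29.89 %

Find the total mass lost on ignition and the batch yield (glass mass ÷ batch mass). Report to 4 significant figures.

LOI loss = 80.87 g; glass = 1336 g; yield = 94.29%

Intermediates are displayed rounded off to 4 significant figures in the working; each numeric step holds full precision from first step to last — each reported result is rounded a single time; the derived quantities, including LOI, the totals, the yield, six oxide percentages, glass mass, are rebuilt using the weight values on 1336 g of glass in exact precision, as quoted within question or answer.
Per-material ignition loss:
  zinc oxide: 21.21 × 0.002000 = 0.04242 g
  tabular alumina: 155.7 × 0.004000 = 0.6228 g
  boric acid: 153.4 × 0.4341 = 66.59 g
  ZrSiO4: 145.9 × 0.001000 = 0.1459 g
  silica sand: 901.9 × 0.002000 = 1.804 g
  SrCO3: 39.01 × 0.2989 = 11.66 g
Total LOI = 80.87 g
Glass = batch − LOI = 1417 − 80.87 = 1336 g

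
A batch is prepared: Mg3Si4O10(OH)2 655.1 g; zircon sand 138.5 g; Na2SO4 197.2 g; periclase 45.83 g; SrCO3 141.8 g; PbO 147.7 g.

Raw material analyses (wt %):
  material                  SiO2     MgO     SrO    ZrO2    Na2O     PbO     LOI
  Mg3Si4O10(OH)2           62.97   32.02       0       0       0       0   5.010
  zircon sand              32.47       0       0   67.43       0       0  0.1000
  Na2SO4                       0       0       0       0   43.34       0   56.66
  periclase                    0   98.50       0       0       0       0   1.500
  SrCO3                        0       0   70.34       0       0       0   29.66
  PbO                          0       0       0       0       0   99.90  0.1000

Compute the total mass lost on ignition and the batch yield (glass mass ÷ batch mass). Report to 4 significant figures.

All arithmetic holds exact precision in every operation — mid-chain values are displayed rounded to 4 significant figures as written; every reported result receives exactly one rounding — all derived quantities, including LOI, the yield, the six compositions, glass mass, totals, are rebuilt using the weight values on 1139 g of glass in exact precision, as they appear in question or answer.
Ignition loss by material:
  Mg3Si4O10(OH)2: 655.1 × 0.05010 = 32.82 g
  zircon sand: 138.5 × 0.001000 = 0.1385 g
  Na2SO4: 197.2 × 0.5666 = 111.7 g
  periclase: 45.83 × 0.01500 = 0.6874 g
  SrCO3: 141.8 × 0.2966 = 42.06 g
  PbO: 147.7 × 0.001000 = 0.1477 g
Total LOI = 187.6 g
Glass = batch − LOI = 1326 − 187.6 = 1139 g

LOI loss = 187.6 g; glass = 1139 g; yield = 85.85%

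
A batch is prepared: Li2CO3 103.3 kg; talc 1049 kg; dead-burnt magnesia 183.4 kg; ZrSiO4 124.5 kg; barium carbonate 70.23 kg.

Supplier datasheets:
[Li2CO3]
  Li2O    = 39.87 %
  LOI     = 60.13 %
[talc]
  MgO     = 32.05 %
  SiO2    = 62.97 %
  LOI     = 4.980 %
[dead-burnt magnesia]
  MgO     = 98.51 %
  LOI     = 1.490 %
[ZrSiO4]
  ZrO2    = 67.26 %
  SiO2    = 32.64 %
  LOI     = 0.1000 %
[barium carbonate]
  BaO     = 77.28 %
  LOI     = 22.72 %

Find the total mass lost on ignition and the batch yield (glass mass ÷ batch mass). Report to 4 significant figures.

Every computation maintains exact precision end to end; intermediates are shown, rounded to 4 significant figures, when written out; a single rounding produces every reported figure — derived quantities, which include yield, totals, ignition loss, the five compositions, glass mass, are computed in full float precision, as they appear in the problem or the answer, from the batch weights on 1397 kg of glass.
Per-material ignition loss:
  Li2CO3: 103.3 × 0.6013 = 62.11 kg
  talc: 1049 × 0.04980 = 52.24 kg
  dead-burnt magnesia: 183.4 × 0.01490 = 2.733 kg
  ZrSiO4: 124.5 × 0.001000 = 0.1245 kg
  barium carbonate: 70.23 × 0.2272 = 15.96 kg
Total LOI = 133.2 kg
Glass = batch − LOI = 1530 − 133.2 = 1397 kg

LOI loss = 133.2 kg; glass = 1397 kg; yield = 91.30%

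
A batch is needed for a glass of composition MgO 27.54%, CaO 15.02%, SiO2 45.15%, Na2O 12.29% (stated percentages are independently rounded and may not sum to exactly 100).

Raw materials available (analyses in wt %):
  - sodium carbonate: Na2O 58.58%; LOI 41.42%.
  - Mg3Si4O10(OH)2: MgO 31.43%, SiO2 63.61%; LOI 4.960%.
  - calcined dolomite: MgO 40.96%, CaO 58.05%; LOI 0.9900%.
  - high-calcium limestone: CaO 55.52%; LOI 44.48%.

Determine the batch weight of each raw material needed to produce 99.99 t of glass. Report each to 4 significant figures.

Batch per 99.99 t glass:
  sodium carbonate: 20.98 t
  Mg3Si4O10(OH)2: 70.97 t
  calcined dolomite: 12.77 t
  high-calcium limestone: 13.70 t
Total batch = 118.4 t; LOI loss = 18.43 t; yield = 84.44%

Mid-chain values appear (rounded to 4 significant digits) as written — the whole derivation runs at exact precision throughout. Each reported figure takes just one rounding. Derived quantities (ignition loss, net glass mass, the four compositions, the yield, the totals) are recomputed in full precision from the batch weights per 99.99 t of glass, as quoted within problem or answer.
Oxide mass targets, per 99.99 t glass:
  MgO: 27.54% × 99.99 = 27.54 t
  CaO: 15.02% × 99.99 = 15.02 t
  SiO2: 45.15% × 99.99 = 45.15 t
  Na2O: 12.29% × 99.99 = 12.29 t
Per-oxide balance check on the weights just shown, versus the basis set out (each sum matches its target mass once rounding is allowed for):
  MgO: 70.97·0.3143 + 12.77·0.4096 = 27.54 t (target 27.54 t)
  CaO: 12.77·0.5805 + 13.70·0.5552 = 15.02 t (target 15.02 t)
  SiO2: 70.97·0.6361 = 45.14 t (target 45.15 t)
  Na2O: 20.98·0.5858 = 12.29 t (target 12.29 t)
Mass balance on the glass: total charge less LOI = 99.99 t (per-oxide target masses sum to 99.99 t; stated basis 99.99 t — any gap is answer rounding).
Summing the batch: Σ batch = 118.4 t; LOI loss = Σ batch·LOI = 18.43 t; yield: glass divided by total = 84.44%.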